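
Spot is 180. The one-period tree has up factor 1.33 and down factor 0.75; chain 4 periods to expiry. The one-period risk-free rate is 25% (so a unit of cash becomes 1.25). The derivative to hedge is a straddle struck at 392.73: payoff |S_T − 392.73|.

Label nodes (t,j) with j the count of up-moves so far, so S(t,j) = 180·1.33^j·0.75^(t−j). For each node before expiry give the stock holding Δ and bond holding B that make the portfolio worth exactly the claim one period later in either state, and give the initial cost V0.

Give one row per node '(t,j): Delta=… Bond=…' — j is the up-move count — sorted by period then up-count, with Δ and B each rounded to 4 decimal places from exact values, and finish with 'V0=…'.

(0,0): Delta=0.0713 Bond=45.1574
(1,0): Delta=-1.0000 Bond=201.0778
(1,1): Delta=0.1680 Bond=33.3058
(2,0): Delta=-1.0000 Bond=251.3472
(2,1): Delta=-1.0000 Bond=251.3472
(2,2): Delta=0.2734 Bond=8.0778
(3,0): Delta=-1.0000 Bond=314.1840
(3,1): Delta=-1.0000 Bond=314.1840
(3,2): Delta=-1.0000 Bond=314.1840
(3,3): Delta=0.3883 Bond=-38.5566
V0=57.9988

Since d<R<u, set p* = (R−d)/(u−d) = 0.8621; price each node as the discounted p*-expectation of its children.
At expiry t=4: V(4,0)=335.7769, V(4,1)=291.7331, V(4,2)=213.6289, V(4,3)=75.1240, V(4,4)=170.4913
  t=3,j=0: stock 75.9375 → up 100.9969 (V=291.7331), down 56.9531 (V=335.7769). Price 238.2465; hedge Δ=-1.0000, bond B=314.1840.
  t=3,j=1: stock 134.6625 → up 179.1011 (V=213.6289), down 100.9969 (V=291.7331). Price 179.5215; hedge Δ=-1.0000, bond B=314.1840.
  t=3,j=2: stock 238.8015 → up 317.6060 (V=75.1240), down 179.1011 (V=213.6289). Price 75.3825; hedge Δ=-1.0000, bond B=314.1840.
  t=3,j=3: stock 423.4747 → up 563.2213 (V=170.4913), down 317.6060 (V=75.1240). Price 125.8698; hedge Δ=0.3883, bond B=-38.5566.
  t=2,j=0: stock 101.2500 → up 134.6625 (V=179.5215), down 75.9375 (V=238.2465). Price 150.0972; hedge Δ=-1.0000, bond B=251.3472.
  t=2,j=1: stock 179.5500 → up 238.8015 (V=75.3825), down 134.6625 (V=179.5215). Price 71.7972; hedge Δ=-1.0000, bond B=251.3472.
  t=2,j=2: stock 318.4020 → up 423.4747 (V=125.8698), down 238.8015 (V=75.3825). Price 95.1248; hedge Δ=0.2734, bond B=8.0778.
  t=1,j=0: stock 135.0000 → up 179.5500 (V=71.7972), down 101.2500 (V=150.0972). Price 66.0778; hedge Δ=-1.0000, bond B=201.0778.
  t=1,j=1: stock 239.4000 → up 318.4020 (V=95.1248), down 179.5500 (V=71.7972). Price 73.5258; hedge Δ=0.1680, bond B=33.3058.
  t=0,j=0: stock 180.0000 → up 239.4000 (V=73.5258), down 135.0000 (V=66.0778). Price 57.9988; hedge Δ=0.0713, bond B=45.1574.
Each (Δ,B) replicates both successor values, so the strategy is self-financing and V0 is arbitrage-free.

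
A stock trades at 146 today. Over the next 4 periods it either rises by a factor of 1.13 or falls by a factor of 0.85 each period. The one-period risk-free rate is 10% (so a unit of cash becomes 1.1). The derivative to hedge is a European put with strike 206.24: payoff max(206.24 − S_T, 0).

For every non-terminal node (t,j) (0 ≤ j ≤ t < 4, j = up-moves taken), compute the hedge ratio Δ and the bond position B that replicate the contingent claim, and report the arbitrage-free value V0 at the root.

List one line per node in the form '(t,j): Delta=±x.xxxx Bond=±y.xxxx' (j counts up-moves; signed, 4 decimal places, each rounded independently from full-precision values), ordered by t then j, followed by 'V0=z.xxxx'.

(0,0): Delta=-0.5839 Bond=93.9198
(1,0): Delta=-1.0000 Bond=154.9512
(1,1): Delta=-0.5463 Bond=97.1151
(2,0): Delta=-1.0000 Bond=170.4463
(2,1): Delta=-1.0000 Bond=170.4463
(2,2): Delta=-0.5054 Bond=99.1922
(3,0): Delta=-1.0000 Bond=187.4909
(3,1): Delta=-1.0000 Bond=187.4909
(3,2): Delta=-1.0000 Bond=187.4909
(3,3): Delta=-0.4607 Bond=99.7059
V0=8.6720

The replicating-portfolio and risk-neutral prices coincide; use p* = (1.1−0.85)/(1.13−0.85) = 0.8929 for the latter.
Payoff layer (t=4): V(4,0)=130.0271, V(4,1)=104.9217, V(4,2)=71.5462, V(4,3)=27.1765, V(4,4)=0.0000
  t=3,j=0: stock 89.6622 → up 101.3183 (V=104.9217), down 76.2129 (V=130.0271). Price 97.8287; hedge Δ=-1.0000, bond B=187.4909.
  t=3,j=1: stock 119.1980 → up 134.6938 (V=71.5462), down 101.3183 (V=104.9217). Price 68.2929; hedge Δ=-1.0000, bond B=187.4909.
  t=3,j=2: stock 158.4633 → up 179.0635 (V=27.1765), down 134.6938 (V=71.5462). Price 29.0276; hedge Δ=-1.0000, bond B=187.4909.
  t=3,j=3: stock 210.6630 → up 238.0491 (V=0.0000), down 179.0635 (V=27.1765). Price 2.6471; hedge Δ=-0.4607, bond B=99.7059.
  t=2,j=0: stock 105.4850 → up 119.1980 (V=68.2929), down 89.6622 (V=97.8287). Price 64.9613; hedge Δ=-1.0000, bond B=170.4463.
  t=2,j=1: stock 140.2330 → up 158.4633 (V=29.0276), down 119.1980 (V=68.2929). Price 30.2133; hedge Δ=-1.0000, bond B=170.4463.
  t=2,j=2: stock 186.4274 → up 210.6630 (V=2.6471), down 158.4633 (V=29.0276). Price 4.9760; hedge Δ=-0.5054, bond B=99.1922.
  t=1,j=0: stock 124.1000 → up 140.2330 (V=30.2133), down 105.4850 (V=64.9613). Price 30.8512; hedge Δ=-1.0000, bond B=154.9512.
  t=1,j=1: stock 164.9800 → up 186.4274 (V=4.9760), down 140.2330 (V=30.2133). Price 6.9818; hedge Δ=-0.5463, bond B=97.1151.
  t=0,j=0: stock 146.0000 → up 164.9800 (V=6.9818), down 124.1000 (V=30.8512). Price 8.6720; hedge Δ=-0.5839, bond B=93.9198.
Root portfolio cost Δ·146+B reproduces V0=8.6720.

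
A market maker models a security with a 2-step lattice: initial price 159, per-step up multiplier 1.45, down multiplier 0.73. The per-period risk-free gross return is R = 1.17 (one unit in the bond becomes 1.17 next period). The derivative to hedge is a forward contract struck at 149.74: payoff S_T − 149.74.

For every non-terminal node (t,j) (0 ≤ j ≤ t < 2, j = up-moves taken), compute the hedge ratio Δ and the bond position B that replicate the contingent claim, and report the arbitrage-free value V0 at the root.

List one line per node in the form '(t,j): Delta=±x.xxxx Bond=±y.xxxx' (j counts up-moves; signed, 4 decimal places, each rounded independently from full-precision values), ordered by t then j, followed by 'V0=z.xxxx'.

(0,0): Delta=1.0000 Bond=-109.3871
(1,0): Delta=1.0000 Bond=-127.9829
(1,1): Delta=1.0000 Bond=-127.9829
V0=49.6129

Since d<R<u, set p* = (R−d)/(u−d) = 0.6111; price each node as the discounted p*-expectation of its children.
Payoff layer (t=2): V(2,0)=-65.0089, V(2,1)=18.5615, V(2,2)=184.5575
  t=1,j=0: stock 116.0700 → up 168.3015 (V=18.5615), down 84.7311 (V=-65.0089). Price -11.9129; hedge Δ=1.0000, bond B=-127.9829.
  t=1,j=1: stock 230.5500 → up 334.2975 (V=184.5575), down 168.3015 (V=18.5615). Price 102.5671; hedge Δ=1.0000, bond B=-127.9829.
  t=0,j=0: stock 159.0000 → up 230.5500 (V=102.5671), down 116.0700 (V=-11.9129). Price 49.6129; hedge Δ=1.0000, bond B=-109.3871.
Self-financing check: at every node Δ·S+B equals the discounted successor values.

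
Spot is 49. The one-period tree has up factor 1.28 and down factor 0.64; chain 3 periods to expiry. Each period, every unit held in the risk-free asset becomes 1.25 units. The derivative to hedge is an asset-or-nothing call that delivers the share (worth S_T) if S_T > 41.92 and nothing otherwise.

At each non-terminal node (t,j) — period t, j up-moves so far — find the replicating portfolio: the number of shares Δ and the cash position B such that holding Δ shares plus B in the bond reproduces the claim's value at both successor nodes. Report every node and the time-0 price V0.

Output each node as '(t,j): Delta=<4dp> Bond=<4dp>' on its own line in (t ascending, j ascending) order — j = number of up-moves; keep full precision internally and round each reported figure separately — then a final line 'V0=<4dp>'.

Under the risk-neutral measure, an up-move has probability p* = (R−d)/(u−d) = 0.9531 and values discount at R = 1.25.
Payoff layer (t=3): V(3,0)=0.0000, V(3,1)=0.0000, V(3,2)=51.3802, V(3,3)=102.7604
(2,0): S=20.0704. Δ = (V_up−V_dn)/(S_up−S_dn) = (0.0000−0.0000)/(25.6901−12.8451) = 0.0000. V = [p*·0.0000 + (1−p*)·0.0000]/1.25 = 0.0000. B = V − Δ·S = 0.0000.
(2,1): S=40.1408. Δ = (V_up−V_dn)/(S_up−S_dn) = (51.3802−0.0000)/(51.3802−25.6901) = 2.0000. V = [p*·51.3802 + (1−p*)·0.0000]/1.25 = 39.1774. B = V − Δ·S = -41.1042.
(2,2): S=80.2816. Δ = (V_up−V_dn)/(S_up−S_dn) = (102.7604−51.3802)/(102.7604−51.3802) = 1.0000. V = [p*·102.7604 + (1−p*)·51.3802]/1.25 = 80.2816. B = V − Δ·S = 0.0000.
(1,0): S=31.3600. Δ = (V_up−V_dn)/(S_up−S_dn) = (39.1774−0.0000)/(40.1408−20.0704) = 1.9520. V = [p*·39.1774 + (1−p*)·0.0000]/1.25 = 29.8728. B = V − Δ·S = -31.3419.
(1,1): S=62.7200. Δ = (V_up−V_dn)/(S_up−S_dn) = (80.2816−39.1774)/(80.2816−40.1408) = 1.0240. V = [p*·80.2816 + (1−p*)·39.1774]/1.25 = 62.6839. B = V − Δ·S = -1.5414.
(0,0): S=49.0000. Δ = (V_up−V_dn)/(S_up−S_dn) = (62.6839−29.8728)/(62.7200−31.3600) = 1.0463. V = [p*·62.6839 + (1−p*)·29.8728]/1.25 = 48.9167. B = V − Δ·S = -2.3506.
Check: Δ(0,0)·S0 + B(0,0) = 48.9167 = V0.

(0,0): Delta=1.0463 Bond=-2.3506
(1,0): Delta=1.9520 Bond=-31.3419
(1,1): Delta=1.0240 Bond=-1.5414
(2,0): Delta=0.0000 Bond=0.0000
(2,1): Delta=2.0000 Bond=-41.1042
(2,2): Delta=1.0000 Bond=0.0000
V0=48.9167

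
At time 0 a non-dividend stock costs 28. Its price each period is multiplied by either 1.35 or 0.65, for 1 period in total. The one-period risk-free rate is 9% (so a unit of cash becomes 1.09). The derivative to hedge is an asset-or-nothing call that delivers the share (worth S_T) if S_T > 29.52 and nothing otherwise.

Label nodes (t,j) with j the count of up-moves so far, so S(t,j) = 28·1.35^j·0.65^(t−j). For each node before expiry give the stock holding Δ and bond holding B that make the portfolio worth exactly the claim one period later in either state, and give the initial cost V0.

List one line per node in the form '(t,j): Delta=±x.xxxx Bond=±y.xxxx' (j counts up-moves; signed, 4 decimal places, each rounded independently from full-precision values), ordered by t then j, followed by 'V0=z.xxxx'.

(0,0): Delta=1.9286 Bond=-32.2018
V0=21.7982

The replicating-portfolio and risk-neutral prices coincide; use p* = (1.09−0.65)/(1.35−0.65) = 0.6286 for the latter.
At expiry t=1: V(1,0)=0.0000, V(1,1)=37.8000
(0,0): S=28.0000. Δ = (V_up−V_dn)/(S_up−S_dn) = (37.8000−0.0000)/(37.8000−18.2000) = 1.9286. V = [p*·37.8000 + (1−p*)·0.0000]/1.09 = 21.7982. B = V − Δ·S = -32.2018.
Root portfolio cost Δ·28+B reproduces V0=21.7982.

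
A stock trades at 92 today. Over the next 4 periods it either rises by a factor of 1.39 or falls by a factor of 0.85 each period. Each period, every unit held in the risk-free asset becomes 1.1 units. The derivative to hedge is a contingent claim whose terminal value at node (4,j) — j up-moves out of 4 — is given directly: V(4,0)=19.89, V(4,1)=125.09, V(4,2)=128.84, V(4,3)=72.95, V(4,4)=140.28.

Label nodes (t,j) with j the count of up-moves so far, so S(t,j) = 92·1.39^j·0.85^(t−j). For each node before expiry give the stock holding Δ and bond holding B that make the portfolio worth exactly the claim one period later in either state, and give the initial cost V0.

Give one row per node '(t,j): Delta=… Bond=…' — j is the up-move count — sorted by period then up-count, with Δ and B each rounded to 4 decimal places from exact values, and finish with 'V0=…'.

(0,0): Delta=0.0783 Bond=66.0934
(1,0): Delta=0.3958 Bond=47.8705
(1,1): Delta=-0.1470 Bond=101.5081
(2,0): Delta=1.4749 Bond=-19.0648
(2,1): Delta=-0.3696 Bond=135.8556
(2,2): Delta=0.0110 Bond=83.5908
(3,0): Delta=3.4481 Bond=-132.4569
(3,1): Delta=0.0752 Bond=108.3520
(3,2): Delta=-0.6850 Bond=197.1045
(3,3): Delta=0.5046 Bond=-30.0295
V0=73.2970

Under the risk-neutral measure, an up-move has probability p* = (R−d)/(u−d) = 0.4630 and values discount at R = 1.1.
At expiry t=4: V(4,0)=19.8900, V(4,1)=125.0900, V(4,2)=128.8400, V(4,3)=72.9500, V(4,4)=140.2800
(3,0): S=56.4995. Δ = (V_up−V_dn)/(S_up−S_dn) = (125.0900−19.8900)/(78.5343−48.0246) = 3.4481. V = [p*·125.0900 + (1−p*)·19.8900]/1.1 = 62.3579. B = V − Δ·S = -132.4569.
(3,1): S=92.3933. Δ = (V_up−V_dn)/(S_up−S_dn) = (128.8400−125.0900)/(128.4267−78.5343) = 0.0752. V = [p*·128.8400 + (1−p*)·125.0900]/1.1 = 115.2965. B = V − Δ·S = 108.3520.
(3,2): S=151.0902. Δ = (V_up−V_dn)/(S_up−S_dn) = (72.9500−128.8400)/(210.0154−128.4267) = -0.6850. V = [p*·72.9500 + (1−p*)·128.8400]/1.1 = 93.6045. B = V − Δ·S = 197.1045.
(3,3): S=247.0769. Δ = (V_up−V_dn)/(S_up−S_dn) = (140.2800−72.9500)/(343.4370−210.0154) = 0.5046. V = [p*·140.2800 + (1−p*)·72.9500]/1.1 = 94.6557. B = V − Δ·S = -30.0295.
(2,0): S=66.4700. Δ = (V_up−V_dn)/(S_up−S_dn) = (115.2965−62.3579)/(92.3933−56.4995) = 1.4749. V = [p*·115.2965 + (1−p*)·62.3579]/1.1 = 78.9695. B = V − Δ·S = -19.0648.
(2,1): S=108.6980. Δ = (V_up−V_dn)/(S_up−S_dn) = (93.6045−115.2965)/(151.0902−92.3933) = -0.3696. V = [p*·93.6045 + (1−p*)·115.2965]/1.1 = 95.6854. B = V − Δ·S = 135.8556.
(2,2): S=177.7532. Δ = (V_up−V_dn)/(S_up−S_dn) = (94.6557−93.6045)/(247.0769−151.0902) = 0.0110. V = [p*·94.6557 + (1−p*)·93.6045]/1.1 = 85.5375. B = V − Δ·S = 83.5908.
(1,0): S=78.2000. Δ = (V_up−V_dn)/(S_up−S_dn) = (95.6854−78.9695)/(108.6980−66.4700) = 0.3958. V = [p*·95.6854 + (1−p*)·78.9695]/1.1 = 78.8258. B = V − Δ·S = 47.8705.
(1,1): S=127.8800. Δ = (V_up−V_dn)/(S_up−S_dn) = (85.5375−95.6854)/(177.7532−108.6980) = -0.1470. V = [p*·85.5375 + (1−p*)·95.6854]/1.1 = 82.7157. B = V − Δ·S = 101.5081.
(0,0): S=92.0000. Δ = (V_up−V_dn)/(S_up−S_dn) = (82.7157−78.8258)/(127.8800−78.2000) = 0.0783. V = [p*·82.7157 + (1−p*)·78.8258]/1.1 = 73.2970. B = V − Δ·S = 66.0934.
Check: Δ(0,0)·S0 + B(0,0) = 73.2970 = V0.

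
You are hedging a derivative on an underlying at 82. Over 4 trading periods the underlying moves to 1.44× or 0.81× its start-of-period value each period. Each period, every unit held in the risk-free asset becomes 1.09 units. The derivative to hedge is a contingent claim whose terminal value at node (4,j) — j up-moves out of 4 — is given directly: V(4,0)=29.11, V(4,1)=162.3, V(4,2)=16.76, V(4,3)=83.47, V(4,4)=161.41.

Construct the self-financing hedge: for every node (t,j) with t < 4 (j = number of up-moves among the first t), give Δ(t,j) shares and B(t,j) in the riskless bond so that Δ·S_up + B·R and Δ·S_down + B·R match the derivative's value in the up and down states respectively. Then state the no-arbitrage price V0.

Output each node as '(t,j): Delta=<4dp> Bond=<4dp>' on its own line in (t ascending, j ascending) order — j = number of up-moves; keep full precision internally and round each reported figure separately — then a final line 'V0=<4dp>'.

Under the risk-neutral measure, an up-move has probability p* = (R−d)/(u−d) = 0.4444 and values discount at R = 1.09.
Terminal values V(4,·): V(4,0)=29.1100, V(4,1)=162.3000, V(4,2)=16.7600, V(4,3)=83.4700, V(4,4)=161.4100
  t=3,j=0: stock 43.5782 → up 62.7526 (V=162.3000), down 35.2983 (V=29.1100). Price 81.0143; hedge Δ=4.8513, bond B=-130.3984.
  t=3,j=1: stock 77.4723 → up 111.5601 (V=16.7600), down 62.7526 (V=162.3000). Price 89.5556; hedge Δ=-2.9819, bond B=320.5714.
  t=3,j=2: stock 137.7285 → up 198.3291 (V=83.4700), down 111.5601 (V=16.7600). Price 42.5770; hedge Δ=0.7688, bond B=-63.3119.
  t=3,j=3: stock 244.8507 → up 352.5850 (V=161.4100), down 198.3291 (V=83.4700). Price 108.3578; hedge Δ=0.5053, bond B=-15.3565.
  t=2,j=0: stock 53.8002 → up 77.4723 (V=89.5556), down 43.5782 (V=81.0143). Price 77.8077; hedge Δ=0.2520, bond B=64.2501.
  t=2,j=1: stock 95.6448 → up 137.7285 (V=42.5770), down 77.4723 (V=89.5556). Price 63.0057; hedge Δ=-0.7796, bond B=137.5749.
  t=2,j=2: stock 170.0352 → up 244.8507 (V=108.3578), down 137.7285 (V=42.5770). Price 65.8834; hedge Δ=0.6141, bond B=-38.5306.
  t=1,j=0: stock 66.4200 → up 95.6448 (V=63.0057), down 53.8002 (V=77.8077). Price 65.3477; hedge Δ=-0.3537, bond B=88.8430.
  t=1,j=1: stock 118.0800 → up 170.0352 (V=65.8834), down 95.6448 (V=63.0057). Price 58.9767; hedge Δ=0.0387, bond B=54.4089.
  t=0,j=0: stock 82.0000 → up 118.0800 (V=58.9767), down 66.4200 (V=65.3477). Price 57.3543; hedge Δ=-0.1233, bond B=67.4670.
Self-financing check: at every node Δ·S+B equals the discounted successor values.

(0,0): Delta=-0.1233 Bond=67.4670
(1,0): Delta=-0.3537 Bond=88.8430
(1,1): Delta=0.0387 Bond=54.4089
(2,0): Delta=0.2520 Bond=64.2501
(2,1): Delta=-0.7796 Bond=137.5749
(2,2): Delta=0.6141 Bond=-38.5306
(3,0): Delta=4.8513 Bond=-130.3984
(3,1): Delta=-2.9819 Bond=320.5714
(3,2): Delta=0.7688 Bond=-63.3119
(3,3): Delta=0.5053 Bond=-15.3565
V0=57.3543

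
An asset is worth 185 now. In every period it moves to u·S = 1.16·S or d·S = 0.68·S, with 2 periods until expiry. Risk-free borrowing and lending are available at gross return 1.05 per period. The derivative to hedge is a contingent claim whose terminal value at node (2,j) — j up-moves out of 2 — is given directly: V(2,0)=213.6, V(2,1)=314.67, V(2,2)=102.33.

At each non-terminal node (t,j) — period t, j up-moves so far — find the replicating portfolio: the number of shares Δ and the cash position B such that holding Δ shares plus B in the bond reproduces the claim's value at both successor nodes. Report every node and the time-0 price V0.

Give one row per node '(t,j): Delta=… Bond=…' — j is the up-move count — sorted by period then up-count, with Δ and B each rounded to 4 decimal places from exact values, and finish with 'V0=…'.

(0,0): Delta=-1.5070 Bond=444.9648
(1,0): Delta=1.6738 Bond=67.0643
(1,1): Delta=-2.0614 Bond=586.1762
V0=166.1615

Under the risk-neutral measure, an up-move has probability p* = (R−d)/(u−d) = 0.7708 and values discount at R = 1.05.
Terminal values V(2,·): V(2,0)=213.6000, V(2,1)=314.6700, V(2,2)=102.3300
  t=1,j=0: stock 125.8000 → up 145.9280 (V=314.6700), down 85.5440 (V=213.6000). Price 277.6268; hedge Δ=1.6738, bond B=67.0643.
  t=1,j=1: stock 214.6000 → up 248.9360 (V=102.3300), down 145.9280 (V=314.6700). Price 143.8012; hedge Δ=-2.0614, bond B=586.1762.
  t=0,j=0: stock 185.0000 → up 214.6000 (V=143.8012), down 125.8000 (V=277.6268). Price 166.1615; hedge Δ=-1.5070, bond B=444.9648.
The time-0 hedge costs 166.1615, which is the no-arbitrage price.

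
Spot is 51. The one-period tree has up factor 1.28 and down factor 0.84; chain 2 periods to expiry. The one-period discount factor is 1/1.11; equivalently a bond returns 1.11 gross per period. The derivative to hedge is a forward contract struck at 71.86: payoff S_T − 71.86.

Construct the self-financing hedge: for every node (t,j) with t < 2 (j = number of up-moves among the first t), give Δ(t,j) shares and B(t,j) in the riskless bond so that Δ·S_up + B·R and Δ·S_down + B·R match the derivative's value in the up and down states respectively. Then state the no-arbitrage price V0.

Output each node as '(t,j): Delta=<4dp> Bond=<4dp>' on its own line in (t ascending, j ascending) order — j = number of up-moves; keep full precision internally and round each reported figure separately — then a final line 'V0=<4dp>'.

(0,0): Delta=1.0000 Bond=-58.3232
(1,0): Delta=1.0000 Bond=-64.7387
(1,1): Delta=1.0000 Bond=-64.7387
V0=-7.3232

The replicating-portfolio and risk-neutral prices coincide; use p* = (1.11−0.84)/(1.28−0.84) = 0.6136 for the latter.
Terminal payoffs: V(2,0)=-35.8744, V(2,1)=-17.0248, V(2,2)=11.6984
(1,0): S=42.8400. Δ = (V_up−V_dn)/(S_up−S_dn) = (-17.0248−-35.8744)/(54.8352−35.9856) = 1.0000. V = [p*·-17.0248 + (1−p*)·-35.8744]/1.11 = -21.8987. B = V − Δ·S = -64.7387.
(1,1): S=65.2800. Δ = (V_up−V_dn)/(S_up−S_dn) = (11.6984−-17.0248)/(83.5584−54.8352) = 1.0000. V = [p*·11.6984 + (1−p*)·-17.0248]/1.11 = 0.5413. B = V − Δ·S = -64.7387.
(0,0): S=51.0000. Δ = (V_up−V_dn)/(S_up−S_dn) = (0.5413−-21.8987)/(65.2800−42.8400) = 1.0000. V = [p*·0.5413 + (1−p*)·-21.8987]/1.11 = -7.3232. B = V − Δ·S = -58.3232.
Self-financing check: at every node Δ·S+B equals the discounted successor values.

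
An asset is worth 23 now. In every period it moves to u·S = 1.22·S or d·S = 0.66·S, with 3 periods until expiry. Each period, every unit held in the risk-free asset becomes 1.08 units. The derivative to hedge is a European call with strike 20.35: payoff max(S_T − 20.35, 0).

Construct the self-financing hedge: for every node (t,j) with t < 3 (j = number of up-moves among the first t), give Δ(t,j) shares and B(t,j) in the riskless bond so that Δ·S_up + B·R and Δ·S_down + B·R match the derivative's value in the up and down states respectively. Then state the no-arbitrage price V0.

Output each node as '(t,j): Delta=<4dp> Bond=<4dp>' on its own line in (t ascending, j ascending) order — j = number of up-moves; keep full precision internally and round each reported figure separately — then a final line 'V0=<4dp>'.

No-arbitrage ⇒ martingale measure with p* = (R−d)/(u−d) = 0.7500.
Terminal values V(3,·): V(3,0)=0.0000, V(3,1)=0.0000, V(3,2)=2.2439, V(3,3)=21.4145
Node (2,0) S=10.0188: V=(p*·0.0000+(1−p*)·0.0000)/1.08=0.0000; Δ=(0.0000−0.0000)/(12.2229−6.6124)=0.0000; B=V−Δ·S=0.0000
Node (2,1) S=18.5196: V=(p*·2.2439+(1−p*)·0.0000)/1.08=1.5583; Δ=(2.2439−0.0000)/(22.5939−12.2229)=0.2164; B=V−Δ·S=-2.4487
Node (2,2) S=34.2332: V=(p*·21.4145+(1−p*)·2.2439)/1.08=15.3906; Δ=(21.4145−2.2439)/(41.7645−22.5939)=1.0000; B=V−Δ·S=-18.8426
Node (1,0) S=15.1800: V=(p*·1.5583+(1−p*)·0.0000)/1.08=1.0821; Δ=(1.5583−0.0000)/(18.5196−10.0188)=0.1833; B=V−Δ·S=-1.7005
Node (1,1) S=28.0600: V=(p*·15.3906+(1−p*)·1.5583)/1.08=11.0486; Δ=(15.3906−1.5583)/(34.2332−18.5196)=0.8803; B=V−Δ·S=-13.6520
Node (0,0) S=23.0000: V=(p*·11.0486+(1−p*)·1.0821)/1.08=7.9232; Δ=(11.0486−1.0821)/(28.0600−15.1800)=0.7738; B=V−Δ·S=-9.8742
Check: Δ(0,0)·S0 + B(0,0) = 7.9232 = V0.

(0,0): Delta=0.7738 Bond=-9.8742
(1,0): Delta=0.1833 Bond=-1.7005
(1,1): Delta=0.8803 Bond=-13.6520
(2,0): Delta=0.0000 Bond=0.0000
(2,1): Delta=0.2164 Bond=-2.4487
(2,2): Delta=1.0000 Bond=-18.8426
V0=7.9232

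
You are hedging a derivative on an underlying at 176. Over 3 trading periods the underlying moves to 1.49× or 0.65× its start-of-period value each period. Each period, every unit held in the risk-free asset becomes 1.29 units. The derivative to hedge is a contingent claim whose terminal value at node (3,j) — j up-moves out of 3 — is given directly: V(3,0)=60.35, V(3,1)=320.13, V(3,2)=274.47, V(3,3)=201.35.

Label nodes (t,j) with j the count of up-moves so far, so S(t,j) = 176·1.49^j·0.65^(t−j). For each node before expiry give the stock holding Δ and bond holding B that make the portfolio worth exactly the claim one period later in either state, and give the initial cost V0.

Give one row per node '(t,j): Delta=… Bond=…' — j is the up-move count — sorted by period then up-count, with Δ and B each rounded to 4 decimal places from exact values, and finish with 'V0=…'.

The replicating-portfolio and risk-neutral prices coincide; use p* = (1.29−0.65)/(1.49−0.65) = 0.7619 for the latter.
Terminal values V(3,·): V(3,0)=60.3500, V(3,1)=320.1300, V(3,2)=274.4700, V(3,3)=201.3500
Node (2,0) S=74.3600: V=(p*·320.1300+(1−p*)·60.3500)/1.29=200.2152; Δ=(320.1300−60.3500)/(110.7964−48.3340)=4.1590; B=V−Δ·S=-109.0467
Node (2,1) S=170.4560: V=(p*·274.4700+(1−p*)·320.1300)/1.29=221.1949; Δ=(274.4700−320.1300)/(253.9794−110.7964)=-0.3189; B=V−Δ·S=275.5520
Node (2,2) S=390.7376: V=(p*·201.3500+(1−p*)·274.4700)/1.29=169.5810; Δ=(201.3500−274.4700)/(582.1990−253.9794)=-0.2228; B=V−Δ·S=256.6286
Node (1,0) S=114.4000: V=(p*·221.1949+(1−p*)·200.2152)/1.29=167.5967; Δ=(221.1949−200.2152)/(170.4560−74.3600)=0.2183; B=V−Δ·S=142.6209
Node (1,1) S=262.2400: V=(p*·169.5810+(1−p*)·221.1949)/1.29=140.9845; Δ=(169.5810−221.1949)/(390.7376−170.4560)=-0.2343; B=V−Δ·S=202.4296
Node (0,0) S=176.0000: V=(p*·140.9845+(1−p*)·167.5967)/1.29=114.2021; Δ=(140.9845−167.5967)/(262.2400−114.4000)=-0.1800; B=V−Δ·S=145.8833
Self-financing check: at every node Δ·S+B equals the discounted successor values.

(0,0): Delta=-0.1800 Bond=145.8833
(1,0): Delta=0.2183 Bond=142.6209
(1,1): Delta=-0.2343 Bond=202.4296
(2,0): Delta=4.1590 Bond=-109.0467
(2,1): Delta=-0.3189 Bond=275.5520
(2,2): Delta=-0.2228 Bond=256.6286
V0=114.2021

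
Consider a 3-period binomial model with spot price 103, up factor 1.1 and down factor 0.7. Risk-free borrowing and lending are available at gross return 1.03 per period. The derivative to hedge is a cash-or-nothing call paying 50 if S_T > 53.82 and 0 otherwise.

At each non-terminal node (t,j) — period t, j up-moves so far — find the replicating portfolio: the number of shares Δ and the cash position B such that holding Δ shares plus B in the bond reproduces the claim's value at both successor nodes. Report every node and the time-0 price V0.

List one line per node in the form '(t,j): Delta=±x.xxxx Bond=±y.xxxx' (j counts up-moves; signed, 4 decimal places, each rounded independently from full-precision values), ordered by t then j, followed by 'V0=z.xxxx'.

(0,0): Delta=0.0350 Bond=41.9035
(1,0): Delta=0.2946 Bond=24.4486
(1,1): Delta=0.0000 Bond=47.1298
(2,0): Delta=2.4767 Bond=-84.9515
(2,1): Delta=0.0000 Bond=48.5437
(2,2): Delta=0.0000 Bond=48.5437
V0=45.5119

Risk-neutral probability p* = (R−d)/(u−d) = (1.03−0.7)/(1.1−0.7) = 0.8250.
Terminal payoffs: V(3,0)=0.0000, V(3,1)=50.0000, V(3,2)=50.0000, V(3,3)=50.0000
  t=2,j=0: stock 50.4700 → up 55.5170 (V=50.0000), down 35.3290 (V=0.0000). Price 40.0485; hedge Δ=2.4767, bond B=-84.9515.
  t=2,j=1: stock 79.3100 → up 87.2410 (V=50.0000), down 55.5170 (V=50.0000). Price 48.5437; hedge Δ=0.0000, bond B=48.5437.
  t=2,j=2: stock 124.6300 → up 137.0930 (V=50.0000), down 87.2410 (V=50.0000). Price 48.5437; hedge Δ=0.0000, bond B=48.5437.
  t=1,j=0: stock 72.1000 → up 79.3100 (V=48.5437), down 50.4700 (V=40.0485). Price 45.6864; hedge Δ=0.2946, bond B=24.4486.
  t=1,j=1: stock 113.3000 → up 124.6300 (V=48.5437), down 79.3100 (V=48.5437). Price 47.1298; hedge Δ=0.0000, bond B=47.1298.
  t=0,j=0: stock 103.0000 → up 113.3000 (V=47.1298), down 72.1000 (V=45.6864). Price 45.5119; hedge Δ=0.0350, bond B=41.9035.
Self-financing check: at every node Δ·S+B equals the discounted successor values.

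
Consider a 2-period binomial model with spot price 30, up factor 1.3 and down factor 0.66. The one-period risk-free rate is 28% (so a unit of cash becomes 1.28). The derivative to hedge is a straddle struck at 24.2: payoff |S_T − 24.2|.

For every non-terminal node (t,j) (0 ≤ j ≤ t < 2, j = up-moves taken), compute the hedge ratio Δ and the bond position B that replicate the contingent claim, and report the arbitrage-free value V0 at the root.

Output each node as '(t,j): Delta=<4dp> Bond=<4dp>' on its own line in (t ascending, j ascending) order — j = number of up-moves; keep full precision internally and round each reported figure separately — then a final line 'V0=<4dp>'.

Under the risk-neutral measure, an up-move has probability p* = (R−d)/(u−d) = 0.9688 and values discount at R = 1.28.
Terminal payoffs: V(2,0)=11.1320, V(2,1)=1.5400, V(2,2)=26.5000
(1,0): S=19.8000. Δ = (V_up−V_dn)/(S_up−S_dn) = (1.5400−11.1320)/(25.7400−13.0680) = -0.7569. V = [p*·1.5400 + (1−p*)·11.1320]/1.28 = 1.4373. B = V − Δ·S = 16.4248.
(1,1): S=39.0000. Δ = (V_up−V_dn)/(S_up−S_dn) = (26.5000−1.5400)/(50.7000−25.7400) = 1.0000. V = [p*·26.5000 + (1−p*)·1.5400]/1.28 = 20.0938. B = V − Δ·S = -18.9062.
(0,0): S=30.0000. Δ = (V_up−V_dn)/(S_up−S_dn) = (20.0938−1.4373)/(39.0000−19.8000) = 0.9717. V = [p*·20.0938 + (1−p*)·1.4373]/1.28 = 15.2428. B = V − Δ·S = -13.9079.
Root portfolio cost Δ·30+B reproduces V0=15.2428.

(0,0): Delta=0.9717 Bond=-13.9079
(1,0): Delta=-0.7569 Bond=16.4248
(1,1): Delta=1.0000 Bond=-18.9062
V0=15.2428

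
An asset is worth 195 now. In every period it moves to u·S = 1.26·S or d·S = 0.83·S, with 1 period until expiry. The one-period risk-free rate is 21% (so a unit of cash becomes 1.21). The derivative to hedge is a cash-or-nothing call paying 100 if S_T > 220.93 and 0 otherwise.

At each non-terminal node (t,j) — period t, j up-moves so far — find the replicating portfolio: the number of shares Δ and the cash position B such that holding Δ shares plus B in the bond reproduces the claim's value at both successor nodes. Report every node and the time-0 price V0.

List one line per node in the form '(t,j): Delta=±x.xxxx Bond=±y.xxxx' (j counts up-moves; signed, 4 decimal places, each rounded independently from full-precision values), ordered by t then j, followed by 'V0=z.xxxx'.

Under the risk-neutral measure, an up-move has probability p* = (R−d)/(u−d) = 0.8837 and values discount at R = 1.21.
Terminal values V(1,·): V(1,0)=0.0000, V(1,1)=100.0000
(0,0): S=195.0000. Δ = (V_up−V_dn)/(S_up−S_dn) = (100.0000−0.0000)/(245.7000−161.8500) = 1.1926. V = [p*·100.0000 + (1−p*)·0.0000]/1.21 = 73.0348. B = V − Δ·S = -159.5234.
Root portfolio cost Δ·195+B reproduces V0=73.0348.

(0,0): Delta=1.1926 Bond=-159.5234
V0=73.0348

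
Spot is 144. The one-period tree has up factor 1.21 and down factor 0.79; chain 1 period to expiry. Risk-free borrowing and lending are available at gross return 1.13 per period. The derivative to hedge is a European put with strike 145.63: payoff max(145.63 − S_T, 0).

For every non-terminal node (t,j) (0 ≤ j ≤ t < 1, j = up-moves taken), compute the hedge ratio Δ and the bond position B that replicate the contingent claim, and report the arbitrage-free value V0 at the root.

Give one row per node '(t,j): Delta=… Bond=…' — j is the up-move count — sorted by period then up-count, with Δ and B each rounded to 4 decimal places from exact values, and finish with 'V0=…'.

(0,0): Delta=-0.5270 Bond=81.2531
V0=5.3721

Risk-neutral probability p* = (R−d)/(u−d) = (1.13−0.79)/(1.21−0.79) = 0.8095.
Payoff layer (t=1): V(1,0)=31.8700, V(1,1)=0.0000
  t=0,j=0: stock 144.0000 → up 174.2400 (V=0.0000), down 113.7600 (V=31.8700). Price 5.3721; hedge Δ=-0.5270, bond B=81.2531.
Root portfolio cost Δ·144+B reproduces V0=5.3721.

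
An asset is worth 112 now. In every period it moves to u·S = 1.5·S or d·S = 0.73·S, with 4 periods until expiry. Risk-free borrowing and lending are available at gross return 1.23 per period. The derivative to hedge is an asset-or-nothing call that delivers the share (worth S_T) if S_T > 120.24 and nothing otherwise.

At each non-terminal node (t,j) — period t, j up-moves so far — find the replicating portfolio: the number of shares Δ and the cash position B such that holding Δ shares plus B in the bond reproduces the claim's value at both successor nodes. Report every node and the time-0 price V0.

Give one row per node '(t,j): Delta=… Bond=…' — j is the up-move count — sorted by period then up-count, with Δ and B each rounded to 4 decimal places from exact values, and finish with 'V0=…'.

No-arbitrage ⇒ martingale measure with p* = (R−d)/(u−d) = 0.6494.
At expiry t=4: V(4,0)=0.0000, V(4,1)=0.0000, V(4,2)=134.2908, V(4,3)=275.9400, V(4,4)=567.0000
(3,0): S=43.5699. Δ = (V_up−V_dn)/(S_up−S_dn) = (0.0000−0.0000)/(65.3549−31.8060) = 0.0000. V = [p*·0.0000 + (1−p*)·0.0000]/1.23 = 0.0000. B = V − Δ·S = 0.0000.
(3,1): S=89.5272. Δ = (V_up−V_dn)/(S_up−S_dn) = (134.2908−0.0000)/(134.2908−65.3549) = 1.9481. V = [p*·134.2908 + (1−p*)·0.0000]/1.23 = 70.8958. B = V − Δ·S = -103.5078.
(3,2): S=183.9600. Δ = (V_up−V_dn)/(S_up−S_dn) = (275.9400−134.2908)/(275.9400−134.2908) = 1.0000. V = [p*·275.9400 + (1−p*)·134.2908]/1.23 = 183.9600. B = V − Δ·S = 0.0000.
(3,3): S=378.0000. Δ = (V_up−V_dn)/(S_up−S_dn) = (567.0000−275.9400)/(567.0000−275.9400) = 1.0000. V = [p*·567.0000 + (1−p*)·275.9400]/1.23 = 378.0000. B = V − Δ·S = 0.0000.
(2,0): S=59.6848. Δ = (V_up−V_dn)/(S_up−S_dn) = (70.8958−0.0000)/(89.5272−43.5699) = 1.5426. V = [p*·70.8958 + (1−p*)·0.0000]/1.23 = 37.4278. B = V − Δ·S = -54.6446.
(2,1): S=122.6400. Δ = (V_up−V_dn)/(S_up−S_dn) = (183.9600−70.8958)/(183.9600−89.5272) = 1.1973. V = [p*·183.9600 + (1−p*)·70.8958]/1.23 = 117.3285. B = V − Δ·S = -29.5081.
(2,2): S=252.0000. Δ = (V_up−V_dn)/(S_up−S_dn) = (378.0000−183.9600)/(378.0000−183.9600) = 1.0000. V = [p*·378.0000 + (1−p*)·183.9600]/1.23 = 252.0000. B = V − Δ·S = 0.0000.
(1,0): S=81.7600. Δ = (V_up−V_dn)/(S_up−S_dn) = (117.3285−37.4278)/(122.6400−59.6848) = 1.2692. V = [p*·117.3285 + (1−p*)·37.4278]/1.23 = 72.6109. B = V − Δ·S = -31.1563.
(1,1): S=168.0000. Δ = (V_up−V_dn)/(S_up−S_dn) = (252.0000−117.3285)/(252.0000−122.6400) = 1.0411. V = [p*·252.0000 + (1−p*)·117.3285]/1.23 = 166.4858. B = V − Δ·S = -8.4122.
(0,0): S=112.0000. Δ = (V_up−V_dn)/(S_up−S_dn) = (166.4858−72.6109)/(168.0000−81.7600) = 1.0885. V = [p*·166.4858 + (1−p*)·72.6109]/1.23 = 108.5924. B = V − Δ·S = -13.3231.
Each (Δ,B) replicates both successor values, so the strategy is self-financing and V0 is arbitrage-free.

(0,0): Delta=1.0885 Bond=-13.3231
(1,0): Delta=1.2692 Bond=-31.1563
(1,1): Delta=1.0411 Bond=-8.4122
(2,0): Delta=1.5426 Bond=-54.6446
(2,1): Delta=1.1973 Bond=-29.5081
(2,2): Delta=1.0000 Bond=0.0000
(3,0): Delta=0.0000 Bond=0.0000
(3,1): Delta=1.9481 Bond=-103.5078
(3,2): Delta=1.0000 Bond=0.0000
(3,3): Delta=1.0000 Bond=0.0000
V0=108.5924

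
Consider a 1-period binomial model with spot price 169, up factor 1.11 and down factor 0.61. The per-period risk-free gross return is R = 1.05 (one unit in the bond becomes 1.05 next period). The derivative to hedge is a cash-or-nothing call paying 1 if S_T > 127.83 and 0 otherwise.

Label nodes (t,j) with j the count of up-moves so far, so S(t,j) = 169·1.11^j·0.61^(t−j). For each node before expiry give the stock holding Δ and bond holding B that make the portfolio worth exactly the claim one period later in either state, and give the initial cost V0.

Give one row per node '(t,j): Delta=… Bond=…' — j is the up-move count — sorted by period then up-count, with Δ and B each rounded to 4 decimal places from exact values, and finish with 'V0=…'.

(0,0): Delta=0.0118 Bond=-1.1619
V0=0.8381

No-arbitrage ⇒ martingale measure with p* = (R−d)/(u−d) = 0.8800.
Terminal values V(1,·): V(1,0)=0.0000, V(1,1)=1.0000
(0,0): S=169.0000. Δ = (V_up−V_dn)/(S_up−S_dn) = (1.0000−0.0000)/(187.5900−103.0900) = 0.0118. V = [p*·1.0000 + (1−p*)·0.0000]/1.05 = 0.8381. B = V − Δ·S = -1.1619.
Each (Δ,B) replicates both successor values, so the strategy is self-financing and V0 is arbitrage-free.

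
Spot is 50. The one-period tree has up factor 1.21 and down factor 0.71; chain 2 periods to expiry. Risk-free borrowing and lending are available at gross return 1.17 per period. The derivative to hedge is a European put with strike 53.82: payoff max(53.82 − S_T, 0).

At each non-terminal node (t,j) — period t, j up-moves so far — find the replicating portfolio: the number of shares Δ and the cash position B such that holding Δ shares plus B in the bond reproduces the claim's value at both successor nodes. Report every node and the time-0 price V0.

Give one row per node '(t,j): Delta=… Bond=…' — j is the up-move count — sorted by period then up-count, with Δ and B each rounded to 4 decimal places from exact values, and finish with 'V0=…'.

Since d<R<u, set p* = (R−d)/(u−d) = 0.9200; price each node as the discounted p*-expectation of its children.
Terminal values V(2,·): V(2,0)=28.6150, V(2,1)=10.8650, V(2,2)=0.0000
  t=1,j=0: stock 35.5000 → up 42.9550 (V=10.8650), down 25.2050 (V=28.6150). Price 10.5000; hedge Δ=-1.0000, bond B=46.0000.
  t=1,j=1: stock 60.5000 → up 73.2050 (V=0.0000), down 42.9550 (V=10.8650). Price 0.7429; hedge Δ=-0.3592, bond B=22.4729.
  t=0,j=0: stock 50.0000 → up 60.5000 (V=0.7429), down 35.5000 (V=10.5000). Price 1.3021; hedge Δ=-0.3903, bond B=20.8163.
The time-0 hedge costs 1.3021, which is the no-arbitrage price.

(0,0): Delta=-0.3903 Bond=20.8163
(1,0): Delta=-1.0000 Bond=46.0000
(1,1): Delta=-0.3592 Bond=22.4729
V0=1.3021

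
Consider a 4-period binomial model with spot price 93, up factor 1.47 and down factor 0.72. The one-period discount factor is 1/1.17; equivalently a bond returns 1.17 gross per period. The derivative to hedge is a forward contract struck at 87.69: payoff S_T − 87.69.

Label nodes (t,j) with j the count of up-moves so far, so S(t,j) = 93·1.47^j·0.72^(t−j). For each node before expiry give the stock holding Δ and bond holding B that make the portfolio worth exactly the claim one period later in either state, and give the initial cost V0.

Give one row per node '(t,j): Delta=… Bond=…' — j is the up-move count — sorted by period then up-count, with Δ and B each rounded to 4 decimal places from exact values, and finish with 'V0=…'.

The replicating-portfolio and risk-neutral prices coincide; use p* = (1.17−0.72)/(1.47−0.72) = 0.6000 for the latter.
Terminal values V(4,·): V(4,0)=-62.6973, V(4,1)=-36.6633, V(4,2)=16.4896, V(4,3)=125.0100, V(4,4)=346.5725
Node (3,0) S=34.7121: V=(p*·-36.6633+(1−p*)·-62.6973)/1.17=-40.2367; Δ=(-36.6633−-62.6973)/(51.0267−24.9927)=1.0000; B=V−Δ·S=-74.9487
Node (3,1) S=70.8705: V=(p*·16.4896+(1−p*)·-36.6633)/1.17=-4.0783; Δ=(16.4896−-36.6633)/(104.1796−51.0267)=1.0000; B=V−Δ·S=-74.9487
Node (3,2) S=144.6939: V=(p*·125.0100+(1−p*)·16.4896)/1.17=69.7451; Δ=(125.0100−16.4896)/(212.7000−104.1796)=1.0000; B=V−Δ·S=-74.9487
Node (3,3) S=295.4166: V=(p*·346.5725+(1−p*)·125.0100)/1.17=220.4679; Δ=(346.5725−125.0100)/(434.2625−212.7000)=1.0000; B=V−Δ·S=-74.9487
Node (2,0) S=48.2112: V=(p*·-4.0783+(1−p*)·-40.2367)/1.17=-15.8475; Δ=(-4.0783−-40.2367)/(70.8705−34.7121)=1.0000; B=V−Δ·S=-64.0587
Node (2,1) S=98.4312: V=(p*·69.7451+(1−p*)·-4.0783)/1.17=34.3725; Δ=(69.7451−-4.0783)/(144.6939−70.8705)=1.0000; B=V−Δ·S=-64.0587
Node (2,2) S=200.9637: V=(p*·220.4679+(1−p*)·69.7451)/1.17=136.9050; Δ=(220.4679−69.7451)/(295.4166−144.6939)=1.0000; B=V−Δ·S=-64.0587
Node (1,0) S=66.9600: V=(p*·34.3725+(1−p*)·-15.8475)/1.17=12.2089; Δ=(34.3725−-15.8475)/(98.4312−48.2112)=1.0000; B=V−Δ·S=-54.7511
Node (1,1) S=136.7100: V=(p*·136.9050+(1−p*)·34.3725)/1.17=81.9589; Δ=(136.9050−34.3725)/(200.9637−98.4312)=1.0000; B=V−Δ·S=-54.7511
Node (0,0) S=93.0000: V=(p*·81.9589+(1−p*)·12.2089)/1.17=46.2042; Δ=(81.9589−12.2089)/(136.7100−66.9600)=1.0000; B=V−Δ·S=-46.7958
Check: Δ(0,0)·S0 + B(0,0) = 46.2042 = V0.

(0,0): Delta=1.0000 Bond=-46.7958
(1,0): Delta=1.0000 Bond=-54.7511
(1,1): Delta=1.0000 Bond=-54.7511
(2,0): Delta=1.0000 Bond=-64.0587
(2,1): Delta=1.0000 Bond=-64.0587
(2,2): Delta=1.0000 Bond=-64.0587
(3,0): Delta=1.0000 Bond=-74.9487
(3,1): Delta=1.0000 Bond=-74.9487
(3,2): Delta=1.0000 Bond=-74.9487
(3,3): Delta=1.0000 Bond=-74.9487
V0=46.2042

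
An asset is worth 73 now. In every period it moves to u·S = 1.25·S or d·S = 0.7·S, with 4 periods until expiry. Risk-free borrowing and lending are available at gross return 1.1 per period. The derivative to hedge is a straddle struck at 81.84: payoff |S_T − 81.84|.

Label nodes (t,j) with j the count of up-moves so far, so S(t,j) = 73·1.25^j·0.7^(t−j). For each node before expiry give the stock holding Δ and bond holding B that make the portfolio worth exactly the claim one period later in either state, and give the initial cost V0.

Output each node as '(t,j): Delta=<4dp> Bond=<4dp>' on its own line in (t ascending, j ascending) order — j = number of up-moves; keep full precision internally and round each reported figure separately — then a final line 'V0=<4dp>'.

(0,0): Delta=0.4199 Bond=-0.6233
(1,0): Delta=-0.4412 Bond=43.3157
(1,1): Delta=0.6007 Bond=-17.1861
(2,0): Delta=-1.0000 Bond=67.6364
(2,1): Delta=-0.3238 Bond=40.1513
(2,2): Delta=0.7949 Bond=-41.0507
(3,0): Delta=-1.0000 Bond=74.4000
(3,1): Delta=-1.0000 Bond=74.4000
(3,2): Delta=-0.1818 Bond=32.8288
(3,3): Delta=1.0000 Bond=-74.4000
V0=30.0298

The replicating-portfolio and risk-neutral prices coincide; use p* = (1.1−0.7)/(1.25−0.7) = 0.7273 for the latter.
Terminal values V(4,·): V(4,0)=64.3127, V(4,1)=50.5413, V(4,2)=25.9494, V(4,3)=17.9647, V(4,4)=96.3827
  t=3,j=0: stock 25.0390 → up 31.2987 (V=50.5413), down 17.5273 (V=64.3127). Price 49.3610; hedge Δ=-1.0000, bond B=74.4000.
  t=3,j=1: stock 44.7125 → up 55.8906 (V=25.9494), down 31.2987 (V=50.5413). Price 29.6875; hedge Δ=-1.0000, bond B=74.4000.
  t=3,j=2: stock 79.8438 → up 99.8047 (V=17.9647), down 55.8906 (V=25.9494). Price 18.3112; hedge Δ=-0.1818, bond B=32.8288.
  t=3,j=3: stock 142.5781 → up 178.2227 (V=96.3827), down 99.8047 (V=17.9647). Price 68.1781; hedge Δ=1.0000, bond B=-74.4000.
  t=2,j=0: stock 35.7700 → up 44.7125 (V=29.6875), down 25.0390 (V=49.3610). Price 31.8664; hedge Δ=-1.0000, bond B=67.6364.
  t=2,j=1: stock 63.8750 → up 79.8437 (V=18.3112), down 44.7125 (V=29.6875). Price 19.4671; hedge Δ=-0.3238, bond B=40.1513.
  t=2,j=2: stock 114.0625 → up 142.5781 (V=68.1781), down 79.8438 (V=18.3112). Price 49.6164; hedge Δ=0.7949, bond B=-41.0507.
  t=1,j=0: stock 51.1000 → up 63.8750 (V=19.4671), down 35.7700 (V=31.8664). Price 20.7716; hedge Δ=-0.4412, bond B=43.3157.
  t=1,j=1: stock 91.2500 → up 114.0625 (V=49.6164), down 63.8750 (V=19.4671). Price 37.6308; hedge Δ=0.6007, bond B=-17.1861.
  t=0,j=0: stock 73.0000 → up 91.2500 (V=37.6308), down 51.1000 (V=20.7716). Price 30.0298; hedge Δ=0.4199, bond B=-0.6233.
Each (Δ,B) replicates both successor values, so the strategy is self-financing and V0 is arbitrage-free.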